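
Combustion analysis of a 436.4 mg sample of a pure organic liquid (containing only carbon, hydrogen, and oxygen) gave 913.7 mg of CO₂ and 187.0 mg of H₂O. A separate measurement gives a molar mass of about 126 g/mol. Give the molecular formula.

mol C = 0.9137 g CO₂ ÷ 44.009 g/mol = 0.020762 mol
mol H = 2 × 0.1870 g H₂O ÷ 18.015 g/mol = 0.020760 mol
mass O = 0.4364 − (0.24937 + 0.020927) = 0.16611 g → mol O = 0.16611 ÷ 15.999 = 0.010382 mol
Divide by the smallest (0.010382 mol): C 2.000, H 2.000, O 1.000
Empirical formula: C2H2O
Empirical-formula mass = 42.04 g/mol; 126 ÷ 42.04 ≈ 3, so the molecular formula is C6H6O3.

C6H6O3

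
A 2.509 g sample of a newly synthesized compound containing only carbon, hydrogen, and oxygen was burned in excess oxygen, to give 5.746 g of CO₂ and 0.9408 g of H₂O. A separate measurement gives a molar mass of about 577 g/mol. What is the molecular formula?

C30H24O12

mol C = 5.746 g CO₂ ÷ 44.009 g/mol = 0.13056 mol
mol H = 2 × 0.9408 g H₂O ÷ 18.015 g/mol = 0.10445 mol
mass O = 2.509 − (1.5682 + 0.10528) = 0.83551 g → mol O = 0.83551 ÷ 15.999 = 0.052223 mol
Divide by the smallest (0.052223 mol): C 2.500, H 2.000, O 1.000
Multiplying each by 2 gives whole numbers: C 5.00, H 4.00, O 2.00
Empirical formula: C5H4O2
Empirical-formula mass = 96.08 g/mol; 577 ÷ 96.08 ≈ 6, so the molecular formula is C30H24O12.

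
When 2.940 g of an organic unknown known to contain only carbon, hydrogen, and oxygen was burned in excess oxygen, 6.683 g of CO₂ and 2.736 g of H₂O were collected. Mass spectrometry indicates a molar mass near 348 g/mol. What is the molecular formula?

mol C = 6.683 g CO₂ ÷ 44.009 g/mol = 0.15186 mol
mol H = 2 × 2.736 g H₂O ÷ 18.015 g/mol = 0.30375 mol
mass O = 2.940 − (1.8239 + 0.30618) = 0.80989 g → mol O = 0.80989 ÷ 15.999 = 0.050621 mol
Divide by the smallest (0.050621 mol): C 3.000, H 6.000, O 1.000
Empirical formula: C3H6O
Empirical-formula mass = 58.08 g/mol; 348 ÷ 58.08 ≈ 6, so the molecular formula is C18H36O6.

C18H36O6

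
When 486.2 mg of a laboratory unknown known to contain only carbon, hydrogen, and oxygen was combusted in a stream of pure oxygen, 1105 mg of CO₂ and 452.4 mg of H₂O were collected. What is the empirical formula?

C3H6O

mol C = 1.105 g CO₂ ÷ 44.009 g/mol = 0.025109 mol
mol H = 2 × 0.4524 g H₂O ÷ 18.015 g/mol = 0.050225 mol
mass O = 0.4862 − (0.30158 + 0.050627) = 0.13400 g → mol O = 0.13400 ÷ 15.999 = 0.0083752 mol
Divide by the smallest (0.0083752 mol): C 2.998, H 5.997, O 1.000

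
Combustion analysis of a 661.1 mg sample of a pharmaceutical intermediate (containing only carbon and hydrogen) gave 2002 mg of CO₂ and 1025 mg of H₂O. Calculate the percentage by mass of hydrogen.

17.35%

mol C = 2.002 g CO₂ ÷ 44.009 g/mol = 0.045491 mol
mol H = 2 × 1.025 g H₂O ÷ 18.015 g/mol = 0.11379 mol
mass % H = 0.11470 g ÷ 0.6611 g × 100%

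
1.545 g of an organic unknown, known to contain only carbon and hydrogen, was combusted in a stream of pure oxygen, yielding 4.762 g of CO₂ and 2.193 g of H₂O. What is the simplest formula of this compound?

C4H9

mol C = 4.762 g CO₂ ÷ 44.009 g/mol = 0.10821 mol
mol H = 2 × 2.193 g H₂O ÷ 18.015 g/mol = 0.24346 mol
Divide by the smallest (0.10821 mol): C 1.000, H 2.250
Multiplying each by 4 gives whole numbers: C 4.00, H 9.00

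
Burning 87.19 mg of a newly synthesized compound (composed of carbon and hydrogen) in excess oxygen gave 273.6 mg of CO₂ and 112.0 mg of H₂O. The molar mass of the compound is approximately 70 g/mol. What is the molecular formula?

mol C = 0.2736 g CO₂ ÷ 44.009 g/mol = 0.0062169 mol
mol H = 2 × 0.1120 g H₂O ÷ 18.015 g/mol = 0.012434 mol
Divide by the smallest (0.0062169 mol): C 1.000, H 2.000
Empirical formula: CH2
Empirical-formula mass = 14.03 g/mol; 70 ÷ 14.03 ≈ 5, so the molecular formula is C5H10.

C5H10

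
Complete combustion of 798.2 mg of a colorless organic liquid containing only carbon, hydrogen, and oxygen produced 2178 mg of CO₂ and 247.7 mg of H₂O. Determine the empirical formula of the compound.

C9H5O2

mol C = 2.178 g CO₂ ÷ 44.009 g/mol = 0.049490 mol
mol H = 2 × 0.2477 g H₂O ÷ 18.015 g/mol = 0.027499 mol
mass O = 0.7982 − (0.59442 + 0.027719) = 0.17606 g → mol O = 0.17606 ÷ 15.999 = 0.011004 mol
Divide by the smallest (0.011004 mol): C 4.497, H 2.499, O 1.000
Multiplying each by 2 gives whole numbers: C 8.99, H 5.00, O 2.00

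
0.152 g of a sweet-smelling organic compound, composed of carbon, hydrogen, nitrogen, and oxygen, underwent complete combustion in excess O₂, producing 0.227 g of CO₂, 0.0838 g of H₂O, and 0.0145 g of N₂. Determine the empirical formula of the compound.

mol C = 0.227 g CO₂ ÷ 44.009 g/mol = 0.005158 mol
mol H = 2 × 0.0838 g H₂O ÷ 18.015 g/mol = 0.009303 mol
mol N = 2 × 0.0145 g N₂ ÷ 28.014 g/mol = 0.001035 mol
mass O = 0.152 − (0.06195 + 0.009378 + 0.01450) = 0.06617 g → mol O = 0.06617 ÷ 15.999 = 0.004136 mol
Divide by the smallest (0.001035 mol): C 4.983, H 8.987, N 1.000, O 3.995

C5H9NO4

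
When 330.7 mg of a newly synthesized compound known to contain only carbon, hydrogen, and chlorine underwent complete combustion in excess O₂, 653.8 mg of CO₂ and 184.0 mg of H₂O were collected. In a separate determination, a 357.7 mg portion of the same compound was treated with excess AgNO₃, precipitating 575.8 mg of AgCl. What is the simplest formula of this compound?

C8H11Cl2

mol C = 0.6538 g CO₂ ÷ 44.009 g/mol = 0.014856 mol
mol H = 2 × 0.1840 g H₂O ÷ 18.015 g/mol = 0.020427 mol
From the AgCl data: mol Cl per gram of compound = (0.5758 ÷ 143.318) ÷ 0.3577 = 0.011232 mol/g, so in the 0.3307 g combustion sample mol Cl = 0.0037144 mol
Divide by the smallest (0.0037144 mol): C 4.000, H 5.500, Cl 1.000
Multiplying each by 2 gives whole numbers: C 8.00, H 11.00, Cl 2.00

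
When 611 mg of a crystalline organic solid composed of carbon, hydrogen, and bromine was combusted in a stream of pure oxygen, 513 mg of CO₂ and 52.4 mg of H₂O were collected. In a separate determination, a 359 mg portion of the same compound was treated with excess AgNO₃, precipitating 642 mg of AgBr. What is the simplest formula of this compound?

mol C = 0.513 g CO₂ ÷ 44.009 g/mol = 0.01166 mol
mol H = 2 × 0.0524 g H₂O ÷ 18.015 g/mol = 0.005817 mol
From the AgBr data: mol Br per gram of compound = (0.642 ÷ 187.772) ÷ 0.359 = 0.009524 mol/g, so in the 0.611 g combustion sample mol Br = 0.005819 mol
Divide by the smallest (0.005817 mol): C 2.004, H 1.000, Br 1.000

C2HBr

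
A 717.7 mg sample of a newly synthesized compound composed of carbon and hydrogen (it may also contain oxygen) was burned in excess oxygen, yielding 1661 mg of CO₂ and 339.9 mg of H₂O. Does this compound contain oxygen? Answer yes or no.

yes

mol C = 1.661 g CO₂ ÷ 44.009 g/mol = 0.037742 mol
mol H = 2 × 0.3399 g H₂O ÷ 18.015 g/mol = 0.037735 mol
C and H account for only 0.49136 g of the 0.7177 g sample; the remaining 0.22634 g must be oxygen.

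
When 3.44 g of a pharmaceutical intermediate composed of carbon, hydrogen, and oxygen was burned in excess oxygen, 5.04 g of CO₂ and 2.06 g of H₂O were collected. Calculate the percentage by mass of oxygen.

mol C = 5.04 g CO₂ ÷ 44.009 g/mol = 0.1145 mol
mol H = 2 × 2.06 g H₂O ÷ 18.015 g/mol = 0.2287 mol
mass O = 3.44 − (1.376 + 0.2305) = 1.834 g → mol O = 1.834 ÷ 15.999 = 0.1146 mol
mass % O = 1.834 g ÷ 3.44 g × 100%

53.3%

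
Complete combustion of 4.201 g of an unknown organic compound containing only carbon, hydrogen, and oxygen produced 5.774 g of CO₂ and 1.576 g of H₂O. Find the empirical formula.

mol C = 5.774 g CO₂ ÷ 44.009 g/mol = 0.13120 mol
mol H = 2 × 1.576 g H₂O ÷ 18.015 g/mol = 0.17497 mol
mass O = 4.201 − (1.5758 + 0.17637) = 2.4488 g → mol O = 2.4488 ÷ 15.999 = 0.15306 mol
Divide by the smallest (0.13120 mol): C 1.000, H 1.334, O 1.167
Multiplying each by 6 gives whole numbers: C 6.00, H 8.00, O 7.00

C6H8O7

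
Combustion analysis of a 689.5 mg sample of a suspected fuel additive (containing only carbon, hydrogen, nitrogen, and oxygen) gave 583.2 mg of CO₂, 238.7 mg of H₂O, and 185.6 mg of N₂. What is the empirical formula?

C2H4N2O3

mol C = 0.5832 g CO₂ ÷ 44.009 g/mol = 0.013252 mol
mol H = 2 × 0.2387 g H₂O ÷ 18.015 g/mol = 0.026500 mol
mol N = 2 × 0.1856 g N₂ ÷ 28.014 g/mol = 0.013251 mol
mass O = 0.6895 − (0.15917 + 0.026712 + 0.18560) = 0.31802 g → mol O = 0.31802 ÷ 15.999 = 0.019877 mol
Divide by the smallest (0.013251 mol): C 1.000, H 2.000, N 1.000, O 1.500
Multiplying each by 2 gives whole numbers: C 2.00, H 4.00, N 2.00, O 3.00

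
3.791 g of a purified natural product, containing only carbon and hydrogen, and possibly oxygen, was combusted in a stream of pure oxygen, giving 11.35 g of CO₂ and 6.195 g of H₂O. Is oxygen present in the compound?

no

mol C = 11.35 g CO₂ ÷ 44.009 g/mol = 0.25790 mol
mol H = 2 × 6.195 g H₂O ÷ 18.015 g/mol = 0.68776 mol
C and H together account for 3.7909 g — essentially the entire 3.791 g sample — so the compound contains no oxygen.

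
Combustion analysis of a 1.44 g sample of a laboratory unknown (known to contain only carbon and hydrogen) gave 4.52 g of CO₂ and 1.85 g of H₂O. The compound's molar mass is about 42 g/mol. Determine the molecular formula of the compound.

C3H6

mol C = 4.52 g CO₂ ÷ 44.009 g/mol = 0.1027 mol
mol H = 2 × 1.85 g H₂O ÷ 18.015 g/mol = 0.2054 mol
Divide by the smallest (0.1027 mol): C 1.000, H 2.000
Empirical formula: CH2
Empirical-formula mass = 14.03 g/mol; 42 ÷ 14.03 ≈ 3, so the molecular formula is C3H6.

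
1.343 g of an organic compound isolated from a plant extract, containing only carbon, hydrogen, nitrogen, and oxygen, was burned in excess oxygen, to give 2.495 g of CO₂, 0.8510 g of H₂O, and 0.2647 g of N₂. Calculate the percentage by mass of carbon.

mol C = 2.495 g CO₂ ÷ 44.009 g/mol = 0.056693 mol
mol H = 2 × 0.8510 g H₂O ÷ 18.015 g/mol = 0.094477 mol
mol N = 2 × 0.2647 g N₂ ÷ 28.014 g/mol = 0.018898 mol
mass O = 1.343 − (0.68094 + 0.095233 + 0.26470) = 0.30213 g → mol O = 0.30213 ÷ 15.999 = 0.018884 mol
mass % C = 0.68094 g ÷ 1.343 g × 100%

50.70%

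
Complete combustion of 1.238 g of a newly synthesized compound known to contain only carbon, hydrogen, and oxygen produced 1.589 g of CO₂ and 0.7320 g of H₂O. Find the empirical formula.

C4H9O5

mol C = 1.589 g CO₂ ÷ 44.009 g/mol = 0.036106 mol
mol H = 2 × 0.7320 g H₂O ÷ 18.015 g/mol = 0.081266 mol
mass O = 1.238 − (0.43367 + 0.081916) = 0.72241 g → mol O = 0.72241 ÷ 15.999 = 0.045154 mol
Divide by the smallest (0.036106 mol): C 1.000, H 2.251, O 1.251
Multiplying each by 4 gives whole numbers: C 4.00, H 9.00, O 5.00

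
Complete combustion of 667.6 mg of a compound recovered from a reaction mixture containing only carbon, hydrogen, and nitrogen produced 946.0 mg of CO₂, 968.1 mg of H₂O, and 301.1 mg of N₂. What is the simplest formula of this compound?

mol C = 0.9460 g CO₂ ÷ 44.009 g/mol = 0.021496 mol
mol H = 2 × 0.9681 g H₂O ÷ 18.015 g/mol = 0.10748 mol
mol N = 2 × 0.3011 g N₂ ÷ 28.014 g/mol = 0.021496 mol
Divide by the smallest (0.021496 mol): C 1.000, H 5.000, N 1.000

CH5N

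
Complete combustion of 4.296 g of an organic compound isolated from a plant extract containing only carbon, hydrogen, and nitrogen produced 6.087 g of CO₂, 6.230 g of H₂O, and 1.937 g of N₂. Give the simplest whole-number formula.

CH5N

mol C = 6.087 g CO₂ ÷ 44.009 g/mol = 0.13831 mol
mol H = 2 × 6.230 g H₂O ÷ 18.015 g/mol = 0.69165 mol
mol N = 2 × 1.937 g N₂ ÷ 28.014 g/mol = 0.13829 mol
Divide by the smallest (0.13829 mol): C 1.000, H 5.001, N 1.000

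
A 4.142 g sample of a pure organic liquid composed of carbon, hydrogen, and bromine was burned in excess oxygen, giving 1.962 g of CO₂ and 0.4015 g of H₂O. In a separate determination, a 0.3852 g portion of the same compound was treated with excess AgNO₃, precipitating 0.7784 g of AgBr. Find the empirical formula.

mol C = 1.962 g CO₂ ÷ 44.009 g/mol = 0.044582 mol
mol H = 2 × 0.4015 g H₂O ÷ 18.015 g/mol = 0.044574 mol
From the AgBr data: mol Br per gram of compound = (0.7784 ÷ 187.772) ÷ 0.3852 = 0.010762 mol/g, so in the 4.142 g combustion sample mol Br = 0.044575 mol
Divide by the smallest (0.044574 mol): C 1.000, H 1.000, Br 1.000

CHBr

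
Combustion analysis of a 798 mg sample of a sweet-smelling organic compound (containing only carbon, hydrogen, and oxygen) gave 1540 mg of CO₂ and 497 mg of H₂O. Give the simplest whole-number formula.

C7H11O4

mol C = 1.54 g CO₂ ÷ 44.009 g/mol = 0.03499 mol
mol H = 2 × 0.497 g H₂O ÷ 18.015 g/mol = 0.05518 mol
mass O = 0.798 − (0.4203 + 0.05562) = 0.3221 g → mol O = 0.3221 ÷ 15.999 = 0.02013 mol
Divide by the smallest (0.02013 mol): C 1.738, H 2.741, O 1.000
Multiplying each by 4 gives whole numbers: C 6.95, H 10.96, O 4.00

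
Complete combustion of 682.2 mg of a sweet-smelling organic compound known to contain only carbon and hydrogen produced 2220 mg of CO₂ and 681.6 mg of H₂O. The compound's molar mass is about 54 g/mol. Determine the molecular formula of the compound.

mol C = 2.220 g CO₂ ÷ 44.009 g/mol = 0.050444 mol
mol H = 2 × 0.6816 g H₂O ÷ 18.015 g/mol = 0.075670 mol
Divide by the smallest (0.050444 mol): C 1.000, H 1.500
Multiplying each by 2 gives whole numbers: C 2.00, H 3.00
Empirical formula: C2H3
Empirical-formula mass = 27.05 g/mol; 54 ÷ 27.05 ≈ 2, so the molecular formula is C4H6.

C4H6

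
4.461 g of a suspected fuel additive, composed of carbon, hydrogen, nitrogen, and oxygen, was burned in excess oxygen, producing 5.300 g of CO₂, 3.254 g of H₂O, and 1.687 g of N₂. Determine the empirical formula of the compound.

C2H6N2O

mol C = 5.300 g CO₂ ÷ 44.009 g/mol = 0.12043 mol
mol H = 2 × 3.254 g H₂O ÷ 18.015 g/mol = 0.36125 mol
mol N = 2 × 1.687 g N₂ ÷ 28.014 g/mol = 0.12044 mol
mass O = 4.461 − (1.4465 + 0.36414 + 1.6870) = 0.96337 g → mol O = 0.96337 ÷ 15.999 = 0.060214 mol
Divide by the smallest (0.060214 mol): C 2.000, H 5.999, N 2.000, O 1.000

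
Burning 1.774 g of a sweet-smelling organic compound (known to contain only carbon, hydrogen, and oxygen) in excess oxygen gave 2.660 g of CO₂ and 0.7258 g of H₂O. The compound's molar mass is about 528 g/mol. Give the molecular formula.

mol C = 2.660 g CO₂ ÷ 44.009 g/mol = 0.060442 mol
mol H = 2 × 0.7258 g H₂O ÷ 18.015 g/mol = 0.080577 mol
mass O = 1.774 − (0.72597 + 0.081222) = 0.96681 g → mol O = 0.96681 ÷ 15.999 = 0.060429 mol
Divide by the smallest (0.060429 mol): C 1.000, H 1.333, O 1.000
Multiplying each by 3 gives whole numbers: C 3.00, H 4.00, O 3.00
Empirical formula: C3H4O3
Empirical-formula mass = 88.06 g/mol; 528 ÷ 88.06 ≈ 6, so the molecular formula is C18H24O18.

C18H24O18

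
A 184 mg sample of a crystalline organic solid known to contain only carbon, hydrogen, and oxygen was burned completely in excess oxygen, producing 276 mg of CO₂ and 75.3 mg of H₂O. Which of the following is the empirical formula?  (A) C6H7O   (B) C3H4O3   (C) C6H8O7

mol C = 0.276 g CO₂ ÷ 44.009 g/mol = 0.006271 mol
mol H = 2 × 0.0753 g H₂O ÷ 18.015 g/mol = 0.008360 mol
mass O = 0.184 − (0.07533 + 0.008427) = 0.1002 g → mol O = 0.1002 ÷ 15.999 = 0.006266 mol
Divide by the smallest (0.006266 mol): C 1.001, H 1.334, O 1.000
Multiplying each by 3 gives whole numbers: C 3.00, H 4.00, O 3.00

(B) C3H4O3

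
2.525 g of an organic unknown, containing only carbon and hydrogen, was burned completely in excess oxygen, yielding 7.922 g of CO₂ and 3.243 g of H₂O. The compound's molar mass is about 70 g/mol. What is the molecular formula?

C5H10

mol C = 7.922 g CO₂ ÷ 44.009 g/mol = 0.18001 mol
mol H = 2 × 3.243 g H₂O ÷ 18.015 g/mol = 0.36003 mol
Divide by the smallest (0.18001 mol): C 1.000, H 2.000
Empirical formula: CH2
Empirical-formula mass = 14.03 g/mol; 70 ÷ 14.03 ≈ 5, so the molecular formula is C5H10.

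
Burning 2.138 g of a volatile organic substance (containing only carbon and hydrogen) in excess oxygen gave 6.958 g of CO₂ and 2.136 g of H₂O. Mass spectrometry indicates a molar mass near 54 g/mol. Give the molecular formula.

C4H6

mol C = 6.958 g CO₂ ÷ 44.009 g/mol = 0.15810 mol
mol H = 2 × 2.136 g H₂O ÷ 18.015 g/mol = 0.23714 mol
Divide by the smallest (0.15810 mol): C 1.000, H 1.500
Multiplying each by 2 gives whole numbers: C 2.00, H 3.00
Empirical formula: C2H3
Empirical-formula mass = 27.05 g/mol; 54 ÷ 27.05 ≈ 2, so the molecular formula is C4H6.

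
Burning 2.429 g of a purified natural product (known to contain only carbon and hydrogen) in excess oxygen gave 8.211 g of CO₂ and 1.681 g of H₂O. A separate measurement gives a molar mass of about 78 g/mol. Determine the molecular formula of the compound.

mol C = 8.211 g CO₂ ÷ 44.009 g/mol = 0.18658 mol
mol H = 2 × 1.681 g H₂O ÷ 18.015 g/mol = 0.18662 mol
Divide by the smallest (0.18658 mol): C 1.000, H 1.000
Empirical formula: CH
Empirical-formula mass = 13.02 g/mol; 78 ÷ 13.02 ≈ 6, so the molecular formula is C6H6.

C6H6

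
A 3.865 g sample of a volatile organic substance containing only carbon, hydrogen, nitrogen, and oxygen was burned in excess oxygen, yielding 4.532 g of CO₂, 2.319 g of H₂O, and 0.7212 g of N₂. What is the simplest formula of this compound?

mol C = 4.532 g CO₂ ÷ 44.009 g/mol = 0.10298 mol
mol H = 2 × 2.319 g H₂O ÷ 18.015 g/mol = 0.25745 mol
mol N = 2 × 0.7212 g N₂ ÷ 28.014 g/mol = 0.051489 mol
mass O = 3.865 − (1.2369 + 0.25951 + 0.72120) = 1.6474 g → mol O = 1.6474 ÷ 15.999 = 0.10297 mol
Divide by the smallest (0.051489 mol): C 2.000, H 5.000, N 1.000, O 2.000

C2H5NO2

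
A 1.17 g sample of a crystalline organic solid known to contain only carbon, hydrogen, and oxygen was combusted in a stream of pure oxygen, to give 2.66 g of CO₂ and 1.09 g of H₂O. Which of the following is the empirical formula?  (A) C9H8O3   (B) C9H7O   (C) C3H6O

(C) C3H6O

mol C = 2.66 g CO₂ ÷ 44.009 g/mol = 0.06044 mol
mol H = 2 × 1.09 g H₂O ÷ 18.015 g/mol = 0.1210 mol
mass O = 1.17 − (0.7260 + 0.1220) = 0.3221 g → mol O = 0.3221 ÷ 15.999 = 0.02013 mol
Divide by the smallest (0.02013 mol): C 3.003, H 6.012, O 1.000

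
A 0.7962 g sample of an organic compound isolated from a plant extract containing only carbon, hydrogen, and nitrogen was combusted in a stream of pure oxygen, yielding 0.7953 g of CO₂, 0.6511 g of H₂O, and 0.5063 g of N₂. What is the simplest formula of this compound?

mol C = 0.7953 g CO₂ ÷ 44.009 g/mol = 0.018071 mol
mol H = 2 × 0.6511 g H₂O ÷ 18.015 g/mol = 0.072284 mol
mol N = 2 × 0.5063 g N₂ ÷ 28.014 g/mol = 0.036146 mol
Divide by the smallest (0.018071 mol): C 1.000, H 4.000, N 2.000

CH4N2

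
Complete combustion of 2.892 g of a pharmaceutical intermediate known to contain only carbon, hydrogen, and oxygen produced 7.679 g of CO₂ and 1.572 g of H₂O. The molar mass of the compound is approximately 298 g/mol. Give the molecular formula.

C18H18O4

mol C = 7.679 g CO₂ ÷ 44.009 g/mol = 0.17449 mol
mol H = 2 × 1.572 g H₂O ÷ 18.015 g/mol = 0.17452 mol
mass O = 2.892 − (2.0958 + 0.17592) = 0.62032 g → mol O = 0.62032 ÷ 15.999 = 0.038772 mol
Divide by the smallest (0.038772 mol): C 4.500, H 4.501, O 1.000
Multiplying each by 2 gives whole numbers: C 9.00, H 9.00, O 2.00
Empirical formula: C9H9O2
Empirical-formula mass = 149.17 g/mol; 298 ÷ 149.17 ≈ 2, so the molecular formula is C18H18O4.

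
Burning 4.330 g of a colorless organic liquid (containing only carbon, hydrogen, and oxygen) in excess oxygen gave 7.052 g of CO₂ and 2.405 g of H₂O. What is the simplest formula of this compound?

C6H10O5

mol C = 7.052 g CO₂ ÷ 44.009 g/mol = 0.16024 mol
mol H = 2 × 2.405 g H₂O ÷ 18.015 g/mol = 0.26700 mol
mass O = 4.330 − (1.9246 + 0.26914) = 2.1362 g → mol O = 2.1362 ÷ 15.999 = 0.13352 mol
Divide by the smallest (0.13352 mol): C 1.200, H 2.000, O 1.000
Multiplying each by 5 gives whole numbers: C 6.00, H 10.00, O 5.00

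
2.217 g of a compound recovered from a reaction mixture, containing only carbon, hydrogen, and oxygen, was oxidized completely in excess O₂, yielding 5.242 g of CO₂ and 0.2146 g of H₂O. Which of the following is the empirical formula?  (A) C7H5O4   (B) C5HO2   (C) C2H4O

mol C = 5.242 g CO₂ ÷ 44.009 g/mol = 0.11911 mol
mol H = 2 × 0.2146 g H₂O ÷ 18.015 g/mol = 0.023825 mol
mass O = 2.217 − (1.4307 + 0.024015) = 0.76233 g → mol O = 0.76233 ÷ 15.999 = 0.047649 mol
Divide by the smallest (0.023825 mol): C 5.000, H 1.000, O 2.000

(B) C5HO2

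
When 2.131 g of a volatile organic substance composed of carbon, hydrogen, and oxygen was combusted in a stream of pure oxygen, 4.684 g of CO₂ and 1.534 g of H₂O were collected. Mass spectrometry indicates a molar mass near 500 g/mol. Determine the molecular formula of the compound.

mol C = 4.684 g CO₂ ÷ 44.009 g/mol = 0.10643 mol
mol H = 2 × 1.534 g H₂O ÷ 18.015 g/mol = 0.17030 mol
mass O = 2.131 − (1.2784 + 0.17166) = 0.68097 g → mol O = 0.68097 ÷ 15.999 = 0.042563 mol
Divide by the smallest (0.042563 mol): C 2.501, H 4.001, O 1.000
Multiplying each by 2 gives whole numbers: C 5.00, H 8.00, O 2.00
Empirical formula: C5H8O2
Empirical-formula mass = 100.12 g/mol; 500 ÷ 100.12 ≈ 5, so the molecular formula is C25H40O10.

C25H40O10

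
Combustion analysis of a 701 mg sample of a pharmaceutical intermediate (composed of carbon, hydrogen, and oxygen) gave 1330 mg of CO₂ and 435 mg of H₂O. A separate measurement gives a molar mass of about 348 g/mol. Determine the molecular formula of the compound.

C15H24O9

mol C = 1.33 g CO₂ ÷ 44.009 g/mol = 0.03022 mol
mol H = 2 × 0.435 g H₂O ÷ 18.015 g/mol = 0.04829 mol
mass O = 0.701 − (0.3630 + 0.04868) = 0.2893 g → mol O = 0.2893 ÷ 15.999 = 0.01808 mol
Divide by the smallest (0.01808 mol): C 1.671, H 2.670, O 1.000
Multiplying each by 3 gives whole numbers: C 5.01, H 8.01, O 3.00
Empirical formula: C5H8O3
Empirical-formula mass = 116.12 g/mol; 348 ÷ 116.12 ≈ 3, so the molecular formula is C15H24O9.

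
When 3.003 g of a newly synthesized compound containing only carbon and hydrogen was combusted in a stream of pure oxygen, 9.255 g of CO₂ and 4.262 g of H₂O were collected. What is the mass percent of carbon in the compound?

mol C = 9.255 g CO₂ ÷ 44.009 g/mol = 0.21030 mol
mol H = 2 × 4.262 g H₂O ÷ 18.015 g/mol = 0.47316 mol
mass % C = 2.5259 g ÷ 3.003 g × 100%

84.11%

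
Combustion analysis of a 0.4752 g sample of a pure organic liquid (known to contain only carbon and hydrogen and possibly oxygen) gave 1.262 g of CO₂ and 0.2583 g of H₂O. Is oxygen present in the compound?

mol C = 1.262 g CO₂ ÷ 44.009 g/mol = 0.028676 mol
mol H = 2 × 0.2583 g H₂O ÷ 18.015 g/mol = 0.028676 mol
C and H account for only 0.37333 g of the 0.4752 g sample; the remaining 0.10187 g must be oxygen.

yes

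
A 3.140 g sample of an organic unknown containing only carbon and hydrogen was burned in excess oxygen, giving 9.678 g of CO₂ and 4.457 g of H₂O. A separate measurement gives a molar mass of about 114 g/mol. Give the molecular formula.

C8H18

mol C = 9.678 g CO₂ ÷ 44.009 g/mol = 0.21991 mol
mol H = 2 × 4.457 g H₂O ÷ 18.015 g/mol = 0.49481 mol
Divide by the smallest (0.21991 mol): C 1.000, H 2.250
Multiplying each by 4 gives whole numbers: C 4.00, H 9.00
Empirical formula: C4H9
Empirical-formula mass = 57.12 g/mol; 114 ÷ 57.12 ≈ 2, so the molecular formula is C8H18.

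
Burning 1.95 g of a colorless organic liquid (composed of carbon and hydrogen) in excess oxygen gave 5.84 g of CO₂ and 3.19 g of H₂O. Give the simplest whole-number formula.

C3H8

mol C = 5.84 g CO₂ ÷ 44.009 g/mol = 0.1327 mol
mol H = 2 × 3.19 g H₂O ÷ 18.015 g/mol = 0.3541 mol
Divide by the smallest (0.1327 mol): C 1.000, H 2.669
Multiplying each by 3 gives whole numbers: C 3.00, H 8.01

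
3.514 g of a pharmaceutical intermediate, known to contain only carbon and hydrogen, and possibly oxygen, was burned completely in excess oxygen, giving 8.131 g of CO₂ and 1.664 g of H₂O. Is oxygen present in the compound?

mol C = 8.131 g CO₂ ÷ 44.009 g/mol = 0.18476 mol
mol H = 2 × 1.664 g H₂O ÷ 18.015 g/mol = 0.18473 mol
C and H account for only 2.4053 g of the 3.514 g sample; the remaining 1.1087 g must be oxygen.

yes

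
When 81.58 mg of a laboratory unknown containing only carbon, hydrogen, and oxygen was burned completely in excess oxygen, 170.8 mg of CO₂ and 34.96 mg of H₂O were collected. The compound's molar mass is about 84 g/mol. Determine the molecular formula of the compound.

C4H4O2

mol C = 0.1708 g CO₂ ÷ 44.009 g/mol = 0.0038810 mol
mol H = 2 × 0.03496 g H₂O ÷ 18.015 g/mol = 0.0038812 mol
mass O = 0.08158 − (0.046615 + 0.0039123) = 0.031053 g → mol O = 0.031053 ÷ 15.999 = 0.0019409 mol
Divide by the smallest (0.0019409 mol): C 2.000, H 2.000, O 1.000
Empirical formula: C2H2O
Empirical-formula mass = 42.04 g/mol; 84 ÷ 42.04 ≈ 2, so the molecular formula is C4H4O2.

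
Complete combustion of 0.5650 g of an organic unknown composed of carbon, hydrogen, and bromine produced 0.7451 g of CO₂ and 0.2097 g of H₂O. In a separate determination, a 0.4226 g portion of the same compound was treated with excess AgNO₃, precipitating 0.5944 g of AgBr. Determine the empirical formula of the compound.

mol C = 0.7451 g CO₂ ÷ 44.009 g/mol = 0.016931 mol
mol H = 2 × 0.2097 g H₂O ÷ 18.015 g/mol = 0.023281 mol
From the AgBr data: mol Br per gram of compound = (0.5944 ÷ 187.772) ÷ 0.4226 = 0.0074906 mol/g, so in the 0.5650 g combustion sample mol Br = 0.0042322 mol
Divide by the smallest (0.0042322 mol): C 4.000, H 5.501, Br 1.000
Multiplying each by 2 gives whole numbers: C 8.00, H 11.00, Br 2.00

C8H11Br2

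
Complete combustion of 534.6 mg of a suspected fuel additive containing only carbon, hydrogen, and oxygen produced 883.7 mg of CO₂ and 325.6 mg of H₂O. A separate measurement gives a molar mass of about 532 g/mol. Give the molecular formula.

mol C = 0.8837 g CO₂ ÷ 44.009 g/mol = 0.020080 mol
mol H = 2 × 0.3256 g H₂O ÷ 18.015 g/mol = 0.036148 mol
mass O = 0.5346 − (0.24118 + 0.036437) = 0.25698 g → mol O = 0.25698 ÷ 15.999 = 0.016062 mol
Divide by the smallest (0.016062 mol): C 1.250, H 2.250, O 1.000
Multiplying each by 4 gives whole numbers: C 5.00, H 9.00, O 4.00
Empirical formula: C5H9O4
Empirical-formula mass = 133.12 g/mol; 532 ÷ 133.12 ≈ 4, so the molecular formula is C20H36O16.

C20H36O16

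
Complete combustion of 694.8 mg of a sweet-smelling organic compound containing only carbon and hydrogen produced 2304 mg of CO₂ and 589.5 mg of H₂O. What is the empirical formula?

C4H5

mol C = 2.304 g CO₂ ÷ 44.009 g/mol = 0.052353 mol
mol H = 2 × 0.5895 g H₂O ÷ 18.015 g/mol = 0.065445 mol
Divide by the smallest (0.052353 mol): C 1.000, H 1.250
Multiplying each by 4 gives whole numbers: C 4.00, H 5.00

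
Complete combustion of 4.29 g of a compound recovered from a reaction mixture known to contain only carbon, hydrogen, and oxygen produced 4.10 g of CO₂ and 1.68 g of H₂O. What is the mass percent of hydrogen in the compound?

4.4%

mol C = 4.10 g CO₂ ÷ 44.009 g/mol = 0.09316 mol
mol H = 2 × 1.68 g H₂O ÷ 18.015 g/mol = 0.1865 mol
mass O = 4.29 − (1.119 + 0.1880) = 2.983 g → mol O = 2.983 ÷ 15.999 = 0.1865 mol
mass % H = 0.1880 g ÷ 4.29 g × 100%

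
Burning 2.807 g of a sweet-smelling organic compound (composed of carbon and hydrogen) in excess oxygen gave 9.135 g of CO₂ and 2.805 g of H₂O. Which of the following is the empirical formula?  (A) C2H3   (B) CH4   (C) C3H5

(A) C2H3

mol C = 9.135 g CO₂ ÷ 44.009 g/mol = 0.20757 mol
mol H = 2 × 2.805 g H₂O ÷ 18.015 g/mol = 0.31141 mol
Divide by the smallest (0.20757 mol): C 1.000, H 1.500
Multiplying each by 2 gives whole numbers: C 2.00, H 3.00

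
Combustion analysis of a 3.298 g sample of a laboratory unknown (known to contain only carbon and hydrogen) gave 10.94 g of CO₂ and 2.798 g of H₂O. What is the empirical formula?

mol C = 10.94 g CO₂ ÷ 44.009 g/mol = 0.24859 mol
mol H = 2 × 2.798 g H₂O ÷ 18.015 g/mol = 0.31063 mol
Divide by the smallest (0.24859 mol): C 1.000, H 1.250
Multiplying each by 4 gives whole numbers: C 4.00, H 5.00

C4H5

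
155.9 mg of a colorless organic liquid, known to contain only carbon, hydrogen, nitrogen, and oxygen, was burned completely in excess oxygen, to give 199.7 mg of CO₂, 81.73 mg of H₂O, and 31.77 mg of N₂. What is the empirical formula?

mol C = 0.1997 g CO₂ ÷ 44.009 g/mol = 0.0045377 mol
mol H = 2 × 0.08173 g H₂O ÷ 18.015 g/mol = 0.0090735 mol
mol N = 2 × 0.03177 g N₂ ÷ 28.014 g/mol = 0.0022682 mol
mass O = 0.1559 − (0.054502 + 0.0091461 + 0.031770) = 0.060481 g → mol O = 0.060481 ÷ 15.999 = 0.0037803 mol
Divide by the smallest (0.0022682 mol): C 2.001, H 4.000, N 1.000, O 1.667
Multiplying each by 3 gives whole numbers: C 6.00, H 12.00, N 3.00, O 5.00

C6H12N3O5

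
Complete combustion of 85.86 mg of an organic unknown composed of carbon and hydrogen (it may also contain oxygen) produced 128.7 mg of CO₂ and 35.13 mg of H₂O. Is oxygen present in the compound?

mol C = 0.1287 g CO₂ ÷ 44.009 g/mol = 0.0029244 mol
mol H = 2 × 0.03513 g H₂O ÷ 18.015 g/mol = 0.0039001 mol
C and H account for only 0.039056 g of the 0.08586 g sample; the remaining 0.046804 g must be oxygen.

yes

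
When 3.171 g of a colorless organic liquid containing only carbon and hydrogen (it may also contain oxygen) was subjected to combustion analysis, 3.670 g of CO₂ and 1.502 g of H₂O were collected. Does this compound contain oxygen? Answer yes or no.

yes

mol C = 3.670 g CO₂ ÷ 44.009 g/mol = 0.083392 mol
mol H = 2 × 1.502 g H₂O ÷ 18.015 g/mol = 0.16675 mol
C and H account for only 1.1697 g of the 3.171 g sample; the remaining 2.0013 g must be oxygen.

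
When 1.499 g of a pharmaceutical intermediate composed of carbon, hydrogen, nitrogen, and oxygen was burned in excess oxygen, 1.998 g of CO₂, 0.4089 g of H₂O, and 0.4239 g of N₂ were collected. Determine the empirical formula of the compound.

C3H3N2O2

mol C = 1.998 g CO₂ ÷ 44.009 g/mol = 0.045400 mol
mol H = 2 × 0.4089 g H₂O ÷ 18.015 g/mol = 0.045396 mol
mol N = 2 × 0.4239 g N₂ ÷ 28.014 g/mol = 0.030263 mol
mass O = 1.499 − (0.54530 + 0.045759 + 0.42390) = 0.48404 g → mol O = 0.48404 ÷ 15.999 = 0.030255 mol
Divide by the smallest (0.030255 mol): C 1.501, H 1.500, N 1.000, O 1.000
Multiplying each by 2 gives whole numbers: C 3.00, H 3.00, N 2.00, O 2.00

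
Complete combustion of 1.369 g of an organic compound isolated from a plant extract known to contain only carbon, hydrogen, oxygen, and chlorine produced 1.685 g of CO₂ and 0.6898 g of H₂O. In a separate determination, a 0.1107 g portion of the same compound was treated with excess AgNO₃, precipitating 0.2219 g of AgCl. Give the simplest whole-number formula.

mol C = 1.685 g CO₂ ÷ 44.009 g/mol = 0.038288 mol
mol H = 2 × 0.6898 g H₂O ÷ 18.015 g/mol = 0.076581 mol
From the AgCl data: mol Cl per gram of compound = (0.2219 ÷ 143.318) ÷ 0.1107 = 0.013986 mol/g, so in the 1.369 g combustion sample mol Cl = 0.019148 mol
mass O = 1.369 − (0.45987 + 0.077193 + 0.67878) = 0.15315 g → mol O = 0.15315 ÷ 15.999 = 0.0095728 mol
Divide by the smallest (0.0095728 mol): C 4.000, H 8.000, Cl 2.000, O 1.000

C4H8Cl2O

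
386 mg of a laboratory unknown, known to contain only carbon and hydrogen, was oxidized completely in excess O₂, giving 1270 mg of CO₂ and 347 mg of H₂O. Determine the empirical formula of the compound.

mol C = 1.27 g CO₂ ÷ 44.009 g/mol = 0.02886 mol
mol H = 2 × 0.347 g H₂O ÷ 18.015 g/mol = 0.03852 mol
Divide by the smallest (0.02886 mol): C 1.000, H 1.335
Multiplying each by 3 gives whole numbers: C 3.00, H 4.00

C3H4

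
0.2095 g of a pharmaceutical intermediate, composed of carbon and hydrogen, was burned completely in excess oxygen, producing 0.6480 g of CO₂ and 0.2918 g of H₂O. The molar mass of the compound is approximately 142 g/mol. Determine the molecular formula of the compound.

C10H22

mol C = 0.6480 g CO₂ ÷ 44.009 g/mol = 0.014724 mol
mol H = 2 × 0.2918 g H₂O ÷ 18.015 g/mol = 0.032395 mol
Divide by the smallest (0.014724 mol): C 1.000, H 2.200
Multiplying each by 5 gives whole numbers: C 5.00, H 11.00
Empirical formula: C5H11
Empirical-formula mass = 71.14 g/mol; 142 ÷ 71.14 ≈ 2, so the molecular formula is C10H22.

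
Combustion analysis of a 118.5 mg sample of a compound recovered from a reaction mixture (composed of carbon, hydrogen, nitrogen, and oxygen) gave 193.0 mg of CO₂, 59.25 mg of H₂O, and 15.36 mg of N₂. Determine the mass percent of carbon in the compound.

44.45%

mol C = 0.1930 g CO₂ ÷ 44.009 g/mol = 0.0043855 mol
mol H = 2 × 0.05925 g H₂O ÷ 18.015 g/mol = 0.0065779 mol
mol N = 2 × 0.01536 g N₂ ÷ 28.014 g/mol = 0.0010966 mol
mass O = 0.1185 − (0.052674 + 0.0066305 + 0.015360) = 0.043836 g → mol O = 0.043836 ÷ 15.999 = 0.0027399 mol
mass % C = 0.052674 g ÷ 0.1185 g × 100%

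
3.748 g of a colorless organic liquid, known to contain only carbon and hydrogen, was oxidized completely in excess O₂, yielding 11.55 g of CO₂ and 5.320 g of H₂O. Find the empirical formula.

C4H9

mol C = 11.55 g CO₂ ÷ 44.009 g/mol = 0.26245 mol
mol H = 2 × 5.320 g H₂O ÷ 18.015 g/mol = 0.59062 mol
Divide by the smallest (0.26245 mol): C 1.000, H 2.250
Multiplying each by 4 gives whole numbers: C 4.00, H 9.00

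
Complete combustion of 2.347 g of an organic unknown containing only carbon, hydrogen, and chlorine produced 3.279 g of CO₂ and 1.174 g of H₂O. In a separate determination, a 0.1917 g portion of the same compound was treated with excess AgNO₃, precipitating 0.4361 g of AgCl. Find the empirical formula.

mol C = 3.279 g CO₂ ÷ 44.009 g/mol = 0.074507 mol
mol H = 2 × 1.174 g H₂O ÷ 18.015 g/mol = 0.13034 mol
From the AgCl data: mol Cl per gram of compound = (0.4361 ÷ 143.318) ÷ 0.1917 = 0.015873 mol/g, so in the 2.347 g combustion sample mol Cl = 0.037254 mol
Divide by the smallest (0.037254 mol): C 2.000, H 3.499, Cl 1.000
Multiplying each by 2 gives whole numbers: C 4.00, H 7.00, Cl 2.00

C4H7Cl2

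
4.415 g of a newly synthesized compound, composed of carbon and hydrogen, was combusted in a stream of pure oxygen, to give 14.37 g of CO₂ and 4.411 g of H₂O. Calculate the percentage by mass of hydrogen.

11.18%

mol C = 14.37 g CO₂ ÷ 44.009 g/mol = 0.32652 mol
mol H = 2 × 4.411 g H₂O ÷ 18.015 g/mol = 0.48970 mol
mass % H = 0.49362 g ÷ 4.415 g × 100%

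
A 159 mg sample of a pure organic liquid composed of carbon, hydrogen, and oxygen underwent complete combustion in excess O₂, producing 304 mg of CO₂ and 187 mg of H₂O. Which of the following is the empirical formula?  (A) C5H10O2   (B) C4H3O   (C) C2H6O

mol C = 0.304 g CO₂ ÷ 44.009 g/mol = 0.006908 mol
mol H = 2 × 0.187 g H₂O ÷ 18.015 g/mol = 0.02076 mol
mass O = 0.159 − (0.08297 + 0.02093) = 0.05511 g → mol O = 0.05511 ÷ 15.999 = 0.003444 mol
Divide by the smallest (0.003444 mol): C 2.006, H 6.027, O 1.000

(C) C2H6O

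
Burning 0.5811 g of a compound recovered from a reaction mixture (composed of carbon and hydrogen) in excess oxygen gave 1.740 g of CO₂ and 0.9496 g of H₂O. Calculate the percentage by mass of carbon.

mol C = 1.740 g CO₂ ÷ 44.009 g/mol = 0.039537 mol
mol H = 2 × 0.9496 g H₂O ÷ 18.015 g/mol = 0.10542 mol
mass % C = 0.47488 g ÷ 0.5811 g × 100%

81.72%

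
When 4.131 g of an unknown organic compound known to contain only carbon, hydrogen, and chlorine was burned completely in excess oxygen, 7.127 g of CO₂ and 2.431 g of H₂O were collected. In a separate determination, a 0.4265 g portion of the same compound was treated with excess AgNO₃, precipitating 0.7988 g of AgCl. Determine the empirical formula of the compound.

mol C = 7.127 g CO₂ ÷ 44.009 g/mol = 0.16194 mol
mol H = 2 × 2.431 g H₂O ÷ 18.015 g/mol = 0.26989 mol
From the AgCl data: mol Cl per gram of compound = (0.7988 ÷ 143.318) ÷ 0.4265 = 0.013068 mol/g, so in the 4.131 g combustion sample mol Cl = 0.053985 mol
Divide by the smallest (0.053985 mol): C 3.000, H 4.999, Cl 1.000

C3H5Cl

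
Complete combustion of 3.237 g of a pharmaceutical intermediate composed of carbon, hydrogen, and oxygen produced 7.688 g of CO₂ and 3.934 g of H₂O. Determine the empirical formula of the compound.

mol C = 7.688 g CO₂ ÷ 44.009 g/mol = 0.17469 mol
mol H = 2 × 3.934 g H₂O ÷ 18.015 g/mol = 0.43675 mol
mass O = 3.237 − (2.0982 + 0.44024) = 0.69854 g → mol O = 0.69854 ÷ 15.999 = 0.043661 mol
Divide by the smallest (0.043661 mol): C 4.001, H 10.003, O 1.000

C4H10O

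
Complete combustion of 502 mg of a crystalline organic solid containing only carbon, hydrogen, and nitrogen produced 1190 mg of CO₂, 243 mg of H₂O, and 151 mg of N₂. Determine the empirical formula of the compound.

mol C = 1.19 g CO₂ ÷ 44.009 g/mol = 0.02704 mol
mol H = 2 × 0.243 g H₂O ÷ 18.015 g/mol = 0.02698 mol
mol N = 2 × 0.151 g N₂ ÷ 28.014 g/mol = 0.01078 mol
Divide by the smallest (0.01078 mol): C 2.508, H 2.502, N 1.000
Multiplying each by 2 gives whole numbers: C 5.02, H 5.00, N 2.00

C5H5N2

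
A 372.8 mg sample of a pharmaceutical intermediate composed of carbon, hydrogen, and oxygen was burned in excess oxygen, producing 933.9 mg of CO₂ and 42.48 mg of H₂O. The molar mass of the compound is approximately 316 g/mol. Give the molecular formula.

mol C = 0.9339 g CO₂ ÷ 44.009 g/mol = 0.021221 mol
mol H = 2 × 0.04248 g H₂O ÷ 18.015 g/mol = 0.0047161 mol
mass O = 0.3728 − (0.25488 + 0.0047538) = 0.11316 g → mol O = 0.11316 ÷ 15.999 = 0.0070732 mol
Divide by the smallest (0.0047161 mol): C 4.500, H 1.000, O 1.500
Multiplying each by 2 gives whole numbers: C 9.00, H 2.00, O 3.00
Empirical formula: C9H2O3
Empirical-formula mass = 158.11 g/mol; 316 ÷ 158.11 ≈ 2, so the molecular formula is C18H4O6.

C18H4O6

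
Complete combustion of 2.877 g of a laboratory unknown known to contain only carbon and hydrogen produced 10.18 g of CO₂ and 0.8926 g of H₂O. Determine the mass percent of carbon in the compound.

mol C = 10.18 g CO₂ ÷ 44.009 g/mol = 0.23132 mol
mol H = 2 × 0.8926 g H₂O ÷ 18.015 g/mol = 0.099095 mol
mass % C = 2.7783 g ÷ 2.877 g × 100%

96.57%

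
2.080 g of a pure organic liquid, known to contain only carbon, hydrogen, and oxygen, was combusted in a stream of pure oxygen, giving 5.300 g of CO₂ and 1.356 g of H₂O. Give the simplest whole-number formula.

mol C = 5.300 g CO₂ ÷ 44.009 g/mol = 0.12043 mol
mol H = 2 × 1.356 g H₂O ÷ 18.015 g/mol = 0.15054 mol
mass O = 2.080 − (1.4465 + 0.15175) = 0.48177 g → mol O = 0.48177 ÷ 15.999 = 0.030113 mol
Divide by the smallest (0.030113 mol): C 3.999, H 4.999, O 1.000

C4H5O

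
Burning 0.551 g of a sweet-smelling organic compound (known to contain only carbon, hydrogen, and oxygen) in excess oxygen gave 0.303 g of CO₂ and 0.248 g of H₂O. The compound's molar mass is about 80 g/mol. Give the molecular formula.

mol C = 0.303 g CO₂ ÷ 44.009 g/mol = 0.006885 mol
mol H = 2 × 0.248 g H₂O ÷ 18.015 g/mol = 0.02753 mol
mass O = 0.551 − (0.08270 + 0.02775) = 0.4406 g → mol O = 0.4406 ÷ 15.999 = 0.02754 mol
Divide by the smallest (0.006885 mol): C 1.000, H 3.999, O 3.999
Empirical formula: CH4O4
Empirical-formula mass = 80.04 g/mol; 80 ÷ 80.04 ≈ 1, so the molecular formula is CH4O4.

CH4O4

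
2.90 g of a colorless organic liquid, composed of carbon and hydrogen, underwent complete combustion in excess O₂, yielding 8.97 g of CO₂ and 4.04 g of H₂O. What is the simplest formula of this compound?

C5H11

mol C = 8.97 g CO₂ ÷ 44.009 g/mol = 0.2038 mol
mol H = 2 × 4.04 g H₂O ÷ 18.015 g/mol = 0.4485 mol
Divide by the smallest (0.2038 mol): C 1.000, H 2.201
Multiplying each by 5 gives whole numbers: C 5.00, H 11.00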